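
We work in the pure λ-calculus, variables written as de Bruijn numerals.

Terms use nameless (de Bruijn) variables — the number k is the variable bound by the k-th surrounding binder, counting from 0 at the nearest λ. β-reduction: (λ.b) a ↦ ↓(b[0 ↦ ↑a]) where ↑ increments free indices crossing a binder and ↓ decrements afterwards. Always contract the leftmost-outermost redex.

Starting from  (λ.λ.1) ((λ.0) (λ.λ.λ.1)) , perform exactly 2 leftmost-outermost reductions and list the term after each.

Answer: after 2 steps: λ.λ.λ.λ.1

Reduction:
  start: (λ.λ.1) ((λ.0) (λ.λ.λ.1))
  step 1: λ.(λ.0) (λ.λ.λ.1)
  step 2: λ.λ.λ.λ.1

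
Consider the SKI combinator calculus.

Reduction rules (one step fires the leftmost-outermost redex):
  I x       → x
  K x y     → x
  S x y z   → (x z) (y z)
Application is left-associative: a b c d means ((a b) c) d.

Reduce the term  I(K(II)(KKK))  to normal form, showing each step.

Answer: normal form = I  (in 3 steps)

Working:
  start: I(K(II)(KKK))
  →1  K(II)(KKK)
  →2  II
  →3  I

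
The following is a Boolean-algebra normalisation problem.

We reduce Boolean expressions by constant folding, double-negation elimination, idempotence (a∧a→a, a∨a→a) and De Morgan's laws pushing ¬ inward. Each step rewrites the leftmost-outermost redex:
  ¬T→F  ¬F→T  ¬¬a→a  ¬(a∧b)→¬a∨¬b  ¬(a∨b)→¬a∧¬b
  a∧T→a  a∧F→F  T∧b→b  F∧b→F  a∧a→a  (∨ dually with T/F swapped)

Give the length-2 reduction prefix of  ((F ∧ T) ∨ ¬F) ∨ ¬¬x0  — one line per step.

  start: ((F ∧ T) ∨ ¬F) ∨ ¬¬x0
  step 1: (F ∨ ¬F) ∨ ¬¬x0
  step 2: ¬F ∨ ¬¬x0

Answer: after 2 steps: ¬F ∨ ¬¬x0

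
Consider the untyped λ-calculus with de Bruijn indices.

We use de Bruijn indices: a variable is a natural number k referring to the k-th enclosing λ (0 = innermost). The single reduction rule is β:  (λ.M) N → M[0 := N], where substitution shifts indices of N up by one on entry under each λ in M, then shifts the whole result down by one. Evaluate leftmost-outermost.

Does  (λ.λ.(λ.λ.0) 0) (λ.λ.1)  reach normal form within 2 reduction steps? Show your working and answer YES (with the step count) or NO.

  start: (λ.λ.(λ.λ.0) 0) (λ.λ.1)
  →1  λ.(λ.λ.0) 0
  →2  λ.λ.0

Answer: YES — reaches normal form λ.λ.0 in 2 ≤ 2 steps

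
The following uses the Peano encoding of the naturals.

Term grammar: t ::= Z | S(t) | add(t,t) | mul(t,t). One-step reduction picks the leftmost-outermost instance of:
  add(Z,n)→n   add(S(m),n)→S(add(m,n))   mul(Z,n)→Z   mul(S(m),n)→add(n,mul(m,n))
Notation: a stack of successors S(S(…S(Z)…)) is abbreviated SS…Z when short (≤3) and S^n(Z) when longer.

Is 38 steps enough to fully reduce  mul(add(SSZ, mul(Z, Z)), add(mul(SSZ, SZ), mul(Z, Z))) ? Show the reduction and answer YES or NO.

Answer: YES — reaches normal form S^4(Z) in 35 ≤ 38 steps

Derivation:
  start: mul(add(SSZ, mul(Z, Z)), add(mul(SSZ, SZ), mul(Z, Z)))
  [1] mul(S(add(SZ, mul(Z, Z))), add(mul(SSZ, SZ), mul(Z, Z)))
  [2] add(add(mul(SSZ, SZ), mul(Z, Z)), mul(add(SZ, mul(Z, Z)), add(mul(SSZ, SZ), mul(Z, Z))))
  [3] add(add(add(SZ, mul(SZ, SZ)), mul(Z, Z)), mul(add(SZ, mul(Z, Z)), add(mul(SSZ, SZ), mul(Z, Z))))
  [4] add(add(S(add(Z, mul(SZ, SZ))), mul(Z, Z)), mul(add(SZ, mul(Z, Z)), add(mul(SSZ, SZ), mul(Z, Z))))
  [5] add(S(add(add(Z, mul(SZ, SZ)), mul(Z, Z))), mul(add(SZ, mul(Z, Z)), add(mul(SSZ, SZ), mul(Z, Z))))
  [6] S(add(add(add(Z, mul(SZ, SZ)), mul(Z, Z)), mul(add(SZ, mul(Z, Z)), add(mul(SSZ, SZ), mul(Z, Z)))))
  [7] S(add(add(mul(SZ, SZ), mul(Z, Z)), mul(add(SZ, mul(Z, Z)), add(mul(SSZ, SZ), mul(Z, Z)))))
  [8] S(add(add(add(SZ, mul(Z, SZ)), mul(Z, Z)), mul(add(SZ, mul(Z, Z)), add(mul(SSZ, SZ), mul(Z, Z)))))
  [9] S(add(add(S(add(Z, mul(Z, SZ))), mul(Z, Z)), mul(add(SZ, mul(Z, Z)), add(mul(SSZ, SZ), mul(Z, Z)))))
  [10] S(add(S(add(add(Z, mul(Z, SZ)), mul(Z, Z))), mul(add(SZ, mul(Z, Z)), add(mul(SSZ, SZ), mul(Z, Z)))))
  [11] S(S(add(add(add(Z, mul(Z, SZ)), mul(Z, Z)), mul(add(SZ, mul(Z, Z)), add(mul(SSZ, SZ), mul(Z, Z))))))
  [12] S(S(add(add(mul(Z, SZ), mul(Z, Z)), mul(add(SZ, mul(Z, Z)), add(mul(SSZ, SZ), mul(Z, Z))))))
  [13] S(S(add(add(Z, mul(Z, Z)), mul(add(SZ, mul(Z, Z)), add(mul(SSZ, SZ), mul(Z, Z))))))
  [14] S(S(add(mul(Z, Z), mul(add(SZ, mul(Z, Z)), add(mul(SSZ, SZ), mul(Z, Z))))))
  [15] S(S(add(Z, mul(add(SZ, mul(Z, Z)), add(mul(SSZ, SZ), mul(Z, Z))))))
  [16] S(S(mul(add(SZ, mul(Z, Z)), add(mul(SSZ, SZ), mul(Z, Z)))))
  [17] S(S(mul(S(add(Z, mul(Z, Z))), add(mul(SSZ, SZ), mul(Z, Z)))))
  [18] S(S(add(add(mul(SSZ, SZ), mul(Z, Z)), mul(add(Z, mul(Z, Z)), add(mul(SSZ, SZ), mul(Z, Z))))))
  [19] S(S(add(add(add(SZ, mul(SZ, SZ)), mul(Z, Z)), mul(add(Z, mul(Z, Z)), add(mul(SSZ, SZ), mul(Z, Z))))))
  [20] S(S(add(add(S(add(Z, mul(SZ, SZ))), mul(Z, Z)), mul(add(Z, mul(Z, Z)), add(mul(SSZ, SZ), mul(Z, Z))))))
  [21] S(S(add(S(add(add(Z, mul(SZ, SZ)), mul(Z, Z))), mul(add(Z, mul(Z, Z)), add(mul(SSZ, SZ), mul(Z, Z))))))
  [22] S(S(S(add(add(add(Z, mul(SZ, SZ)), mul(Z, Z)), mul(add(Z, mul(Z, Z)), add(mul(SSZ, SZ), mul(Z, Z)))))))
  [23] S(S(S(add(add(mul(SZ, SZ), mul(Z, Z)), mul(add(Z, mul(Z, Z)), add(mul(SSZ, SZ), mul(Z, Z)))))))
  [24] S(S(S(add(add(add(SZ, mul(Z, SZ)), mul(Z, Z)), mul(add(Z, mul(Z, Z)), add(mul(SSZ, SZ), mul(Z, Z)))))))
  [25] S(S(S(add(add(S(add(Z, mul(Z, SZ))), mul(Z, Z)), mul(add(Z, mul(Z, Z)), add(mul(SSZ, SZ), mul(Z, Z)))))))
  [26] S(S(S(add(S(add(add(Z, mul(Z, SZ)), mul(Z, Z))), mul(add(Z, mul(Z, Z)), add(mul(SSZ, SZ), mul(Z, Z)))))))
  [27] S(S(S(S(add(add(add(Z, mul(Z, SZ)), mul(Z, Z)), mul(add(Z, mul(Z, Z)), add(mul(SSZ, SZ), mul(Z, Z))))))))
  [28] S(S(S(S(add(add(mul(Z, SZ), mul(Z, Z)), mul(add(Z, mul(Z, Z)), add(mul(SSZ, SZ), mul(Z, Z))))))))
  [29] S(S(S(S(add(add(Z, mul(Z, Z)), mul(add(Z, mul(Z, Z)), add(mul(SSZ, SZ), mul(Z, Z))))))))
  [30] S(S(S(S(add(mul(Z, Z), mul(add(Z, mul(Z, Z)), add(mul(SSZ, SZ), mul(Z, Z))))))))
  [31] S(S(S(S(add(Z, mul(add(Z, mul(Z, Z)), add(mul(SSZ, SZ), mul(Z, Z))))))))
  [32] S(S(S(S(mul(add(Z, mul(Z, Z)), add(mul(SSZ, SZ), mul(Z, Z)))))))
  [33] S(S(S(S(mul(mul(Z, Z), add(mul(SSZ, SZ), mul(Z, Z)))))))
  [34] S(S(S(S(mul(Z, add(mul(SSZ, SZ), mul(Z, Z)))))))
  [35] S^4(Z)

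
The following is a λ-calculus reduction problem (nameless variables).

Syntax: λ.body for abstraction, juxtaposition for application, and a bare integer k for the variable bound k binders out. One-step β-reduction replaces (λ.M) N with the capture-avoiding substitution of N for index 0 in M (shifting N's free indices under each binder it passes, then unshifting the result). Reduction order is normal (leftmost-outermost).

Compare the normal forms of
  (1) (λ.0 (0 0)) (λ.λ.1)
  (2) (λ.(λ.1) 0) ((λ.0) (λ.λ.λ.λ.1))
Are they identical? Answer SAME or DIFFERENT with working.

Answer: SAME — A ⇓ λ.λ.λ.λ.1, B ⇓ λ.λ.λ.λ.1

Reduction:
Term A:
  start: (λ.0 (0 0)) (λ.λ.1)
  step 1: (λ.λ.1) ((λ.λ.1) (λ.λ.1))
  step 2: λ.(λ.λ.1) (λ.λ.1)
  step 3: λ.λ.λ.λ.1

Term B:
  start: (λ.(λ.1) 0) ((λ.0) (λ.λ.λ.λ.1))
  step 1: (λ.(λ.0) (λ.λ.λ.λ.1)) ((λ.0) (λ.λ.λ.λ.1))
  step 2: (λ.0) (λ.λ.λ.λ.1)
  step 3: λ.λ.λ.λ.1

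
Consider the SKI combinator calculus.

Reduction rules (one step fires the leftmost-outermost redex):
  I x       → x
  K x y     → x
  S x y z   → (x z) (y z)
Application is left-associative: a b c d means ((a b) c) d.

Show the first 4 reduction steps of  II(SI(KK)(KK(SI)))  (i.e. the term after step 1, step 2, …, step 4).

Answer: after 4 steps: KK(SI)(KK(KK(SI)))

Derivation:
  start: II(SI(KK)(KK(SI)))
  [1] I(SI(KK)(KK(SI)))
  [2] SI(KK)(KK(SI))
  [3] I(KK(SI))(KK(KK(SI)))
  [4] KK(SI)(KK(KK(SI)))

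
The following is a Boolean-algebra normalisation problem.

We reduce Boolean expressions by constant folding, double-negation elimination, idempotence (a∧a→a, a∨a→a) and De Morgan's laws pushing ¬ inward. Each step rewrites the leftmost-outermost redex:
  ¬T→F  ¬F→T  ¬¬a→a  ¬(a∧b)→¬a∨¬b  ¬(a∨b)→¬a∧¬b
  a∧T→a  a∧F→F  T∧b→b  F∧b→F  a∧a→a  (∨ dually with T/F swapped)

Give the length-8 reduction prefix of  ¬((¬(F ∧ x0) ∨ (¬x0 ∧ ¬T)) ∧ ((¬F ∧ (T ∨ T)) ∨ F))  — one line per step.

Answer: after 8 steps: (¬¬F ∨ ¬(T ∨ T)) ∧ ¬F

Derivation:
  start: ¬((¬(F ∧ x0) ∨ (¬x0 ∧ ¬T)) ∧ ((¬F ∧ (T ∨ T)) ∨ F))
  step 1: ¬(¬(F ∧ x0) ∨ (¬x0 ∧ ¬T)) ∨ ¬((¬F ∧ (T ∨ T)) ∨ F)
  step 2: (¬¬(F ∧ x0) ∧ ¬(¬x0 ∧ ¬T)) ∨ ¬((¬F ∧ (T ∨ T)) ∨ F)
  step 3: ((F ∧ x0) ∧ ¬(¬x0 ∧ ¬T)) ∨ ¬((¬F ∧ (T ∨ T)) ∨ F)
  step 4: (F ∧ ¬(¬x0 ∧ ¬T)) ∨ ¬((¬F ∧ (T ∨ T)) ∨ F)
  step 5: F ∨ ¬((¬F ∧ (T ∨ T)) ∨ F)
  step 6: ¬((¬F ∧ (T ∨ T)) ∨ F)
  step 7: ¬(¬F ∧ (T ∨ T)) ∧ ¬F
  step 8: (¬¬F ∨ ¬(T ∨ T)) ∧ ¬F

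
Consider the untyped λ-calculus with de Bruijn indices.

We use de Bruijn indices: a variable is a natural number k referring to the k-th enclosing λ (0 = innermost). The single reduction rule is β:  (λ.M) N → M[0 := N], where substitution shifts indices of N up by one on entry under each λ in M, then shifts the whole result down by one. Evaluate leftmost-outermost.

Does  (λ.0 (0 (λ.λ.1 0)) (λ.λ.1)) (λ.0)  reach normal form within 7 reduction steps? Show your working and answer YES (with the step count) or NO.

  start: (λ.0 (0 (λ.λ.1 0)) (λ.λ.1)) (λ.0)
  →1  (λ.0) ((λ.0) (λ.λ.1 0)) (λ.λ.1)
  →2  (λ.0) (λ.λ.1 0) (λ.λ.1)
  →3  (λ.λ.1 0) (λ.λ.1)
  →4  λ.(λ.λ.1) 0
  →5  λ.λ.1

Answer: YES — reaches normal form λ.λ.1 in 5 ≤ 7 steps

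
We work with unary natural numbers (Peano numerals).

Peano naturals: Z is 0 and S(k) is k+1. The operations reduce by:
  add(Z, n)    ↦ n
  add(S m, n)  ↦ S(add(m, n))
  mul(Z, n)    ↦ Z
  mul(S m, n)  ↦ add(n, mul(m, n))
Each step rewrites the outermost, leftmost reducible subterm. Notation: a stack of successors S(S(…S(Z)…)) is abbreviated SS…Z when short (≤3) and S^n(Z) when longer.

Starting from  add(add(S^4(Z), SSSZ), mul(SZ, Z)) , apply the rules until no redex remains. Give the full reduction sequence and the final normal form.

  start: add(add(S^4(Z), SSSZ), mul(SZ, Z))
  step 1: add(S(add(SSSZ, SSSZ)), mul(SZ, Z))
  step 2: S(add(add(SSSZ, SSSZ), mul(SZ, Z)))
  step 3: S(add(S(add(SSZ, SSSZ)), mul(SZ, Z)))
  step 4: S(S(add(add(SSZ, SSSZ), mul(SZ, Z))))
  step 5: S(S(add(S(add(SZ, SSSZ)), mul(SZ, Z))))
  step 6: S(S(S(add(add(SZ, SSSZ), mul(SZ, Z)))))
  step 7: S(S(S(add(S(add(Z, SSSZ)), mul(SZ, Z)))))
  step 8: S(S(S(S(add(add(Z, SSSZ), mul(SZ, Z))))))
  step 9: S(S(S(S(add(SSSZ, mul(SZ, Z))))))
  step 10: S(S(S(S(S(add(SSZ, mul(SZ, Z)))))))
  step 11: S(S(S(S(S(S(add(SZ, mul(SZ, Z))))))))
  step 12: S(S(S(S(S(S(S(add(Z, mul(SZ, Z)))))))))
  step 13: S(S(S(S(S(S(S(mul(SZ, Z))))))))
  step 14: S(S(S(S(S(S(S(add(Z, mul(Z, Z)))))))))
  step 15: S(S(S(S(S(S(S(mul(Z, Z))))))))
  step 16: S^7(Z)

Answer: normal form = S^7(Z)  (in 16 steps)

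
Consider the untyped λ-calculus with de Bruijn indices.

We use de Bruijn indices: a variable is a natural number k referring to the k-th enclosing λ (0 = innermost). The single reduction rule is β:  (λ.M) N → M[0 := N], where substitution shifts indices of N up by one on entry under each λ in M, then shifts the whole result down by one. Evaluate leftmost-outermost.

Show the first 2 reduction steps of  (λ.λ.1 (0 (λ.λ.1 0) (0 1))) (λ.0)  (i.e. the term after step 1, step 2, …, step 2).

Answer: after 2 steps: λ.0 (λ.λ.1 0) (0 (λ.0))

Derivation:
  start: (λ.λ.1 (0 (λ.λ.1 0) (0 1))) (λ.0)
  step 1: λ.(λ.0) (0 (λ.λ.1 0) (0 (λ.0)))
  step 2: λ.0 (λ.λ.1 0) (0 (λ.0))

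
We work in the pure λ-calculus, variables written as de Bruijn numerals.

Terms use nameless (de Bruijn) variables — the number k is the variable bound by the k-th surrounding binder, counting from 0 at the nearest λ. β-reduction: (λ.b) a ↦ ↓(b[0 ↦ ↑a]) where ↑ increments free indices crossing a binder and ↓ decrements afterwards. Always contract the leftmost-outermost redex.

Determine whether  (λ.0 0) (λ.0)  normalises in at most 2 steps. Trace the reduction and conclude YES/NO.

Answer: YES — reaches normal form λ.0 in 2 ≤ 2 steps

Derivation:
  start: (λ.0 0) (λ.0)
  →1  (λ.0) (λ.0)
  →2  λ.0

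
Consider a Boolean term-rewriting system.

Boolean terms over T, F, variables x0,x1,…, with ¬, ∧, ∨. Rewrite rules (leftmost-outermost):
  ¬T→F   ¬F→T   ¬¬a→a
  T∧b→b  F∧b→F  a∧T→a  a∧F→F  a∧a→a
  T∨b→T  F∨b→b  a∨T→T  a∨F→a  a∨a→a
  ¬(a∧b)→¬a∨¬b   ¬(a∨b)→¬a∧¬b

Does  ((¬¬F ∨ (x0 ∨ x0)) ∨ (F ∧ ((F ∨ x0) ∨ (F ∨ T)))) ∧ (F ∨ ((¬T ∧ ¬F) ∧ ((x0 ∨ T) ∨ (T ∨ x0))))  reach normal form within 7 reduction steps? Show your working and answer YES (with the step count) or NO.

Answer: NO — after 7 steps the term is x0 ∧ ((F ∧ ¬F) ∧ ((x0 ∨ T) ∨ (T ∨ x0))), not yet normal

Reduction:
  start: ((¬¬F ∨ (x0 ∨ x0)) ∨ (F ∧ ((F ∨ x0) ∨ (F ∨ T)))) ∧ (F ∨ ((¬T ∧ ¬F) ∧ ((x0 ∨ T) ∨ (T ∨ x0))))
  [1] ((F ∨ (x0 ∨ x0)) ∨ (F ∧ ((F ∨ x0) ∨ (F ∨ T)))) ∧ (F ∨ ((¬T ∧ ¬F) ∧ ((x0 ∨ T) ∨ (T ∨ x0))))
  [2] ((x0 ∨ x0) ∨ (F ∧ ((F ∨ x0) ∨ (F ∨ T)))) ∧ (F ∨ ((¬T ∧ ¬F) ∧ ((x0 ∨ T) ∨ (T ∨ x0))))
  [3] (x0 ∨ (F ∧ ((F ∨ x0) ∨ (F ∨ T)))) ∧ (F ∨ ((¬T ∧ ¬F) ∧ ((x0 ∨ T) ∨ (T ∨ x0))))
  [4] (x0 ∨ F) ∧ (F ∨ ((¬T ∧ ¬F) ∧ ((x0 ∨ T) ∨ (T ∨ x0))))
  [5] x0 ∧ (F ∨ ((¬T ∧ ¬F) ∧ ((x0 ∨ T) ∨ (T ∨ x0))))
  [6] x0 ∧ ((¬T ∧ ¬F) ∧ ((x0 ∨ T) ∨ (T ∨ x0)))
  [7] x0 ∧ ((F ∧ ¬F) ∧ ((x0 ∨ T) ∨ (T ∨ x0)))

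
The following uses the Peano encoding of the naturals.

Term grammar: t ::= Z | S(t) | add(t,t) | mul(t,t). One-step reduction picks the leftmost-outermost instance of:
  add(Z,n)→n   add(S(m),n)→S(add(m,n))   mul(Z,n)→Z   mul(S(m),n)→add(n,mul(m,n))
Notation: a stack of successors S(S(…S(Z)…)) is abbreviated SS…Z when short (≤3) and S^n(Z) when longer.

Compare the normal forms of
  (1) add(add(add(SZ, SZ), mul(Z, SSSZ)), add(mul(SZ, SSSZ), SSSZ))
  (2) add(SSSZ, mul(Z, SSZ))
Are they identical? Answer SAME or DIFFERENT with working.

Answer: DIFFERENT — A ⇓ S^8(Z), B ⇓ SSSZ

Working:
Term A:
  start: add(add(add(SZ, SZ), mul(Z, SSSZ)), add(mul(SZ, SSSZ), SSSZ))
  step 1: add(add(S(add(Z, SZ)), mul(Z, SSSZ)), add(mul(SZ, SSSZ), SSSZ))
  step 2: add(S(add(add(Z, SZ), mul(Z, SSSZ))), add(mul(SZ, SSSZ), SSSZ))
  step 3: S(add(add(add(Z, SZ), mul(Z, SSSZ)), add(mul(SZ, SSSZ), SSSZ)))
  step 4: S(add(add(SZ, mul(Z, SSSZ)), add(mul(SZ, SSSZ), SSSZ)))
  step 5: S(add(S(add(Z, mul(Z, SSSZ))), add(mul(SZ, SSSZ), SSSZ)))
  step 6: S(S(add(add(Z, mul(Z, SSSZ)), add(mul(SZ, SSSZ), SSSZ))))
  step 7: S(S(add(mul(Z, SSSZ), add(mul(SZ, SSSZ), SSSZ))))
  step 8: S(S(add(Z, add(mul(SZ, SSSZ), SSSZ))))
  step 9: S(S(add(mul(SZ, SSSZ), SSSZ)))
  step 10: S(S(add(add(SSSZ, mul(Z, SSSZ)), SSSZ)))
  step 11: S(S(add(S(add(SSZ, mul(Z, SSSZ))), SSSZ)))
  step 12: S(S(S(add(add(SSZ, mul(Z, SSSZ)), SSSZ))))
  step 13: S(S(S(add(S(add(SZ, mul(Z, SSSZ))), SSSZ))))
  step 14: S(S(S(S(add(add(SZ, mul(Z, SSSZ)), SSSZ)))))
  step 15: S(S(S(S(add(S(add(Z, mul(Z, SSSZ))), SSSZ)))))
  step 16: S(S(S(S(S(add(add(Z, mul(Z, SSSZ)), SSSZ))))))
  step 17: S(S(S(S(S(add(mul(Z, SSSZ), SSSZ))))))
  step 18: S(S(S(S(S(add(Z, SSSZ))))))
  step 19: S^8(Z)

Term B:
  start: add(SSSZ, mul(Z, SSZ))
  step 1: S(add(SSZ, mul(Z, SSZ)))
  step 2: S(S(add(SZ, mul(Z, SSZ))))
  step 3: S(S(S(add(Z, mul(Z, SSZ)))))
  step 4: S(S(S(mul(Z, SSZ))))
  step 5: SSSZ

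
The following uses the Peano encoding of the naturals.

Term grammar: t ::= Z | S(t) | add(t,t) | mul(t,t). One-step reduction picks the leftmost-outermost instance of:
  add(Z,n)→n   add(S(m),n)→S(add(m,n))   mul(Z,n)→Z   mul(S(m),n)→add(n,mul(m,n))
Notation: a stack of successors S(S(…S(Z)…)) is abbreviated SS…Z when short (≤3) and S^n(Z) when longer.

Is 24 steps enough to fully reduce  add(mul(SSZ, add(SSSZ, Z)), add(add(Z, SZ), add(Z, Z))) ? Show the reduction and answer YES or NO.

  start: add(mul(SSZ, add(SSSZ, Z)), add(add(Z, SZ), add(Z, Z)))
  →1  add(add(add(SSSZ, Z), mul(SZ, add(SSSZ, Z))), add(add(Z, SZ), add(Z, Z)))
  →2  add(add(S(add(SSZ, Z)), mul(SZ, add(SSSZ, Z))), add(add(Z, SZ), add(Z, Z)))
  →3  add(S(add(add(SSZ, Z), mul(SZ, add(SSSZ, Z)))), add(add(Z, SZ), add(Z, Z)))
  →4  S(add(add(add(SSZ, Z), mul(SZ, add(SSSZ, Z))), add(add(Z, SZ), add(Z, Z))))
  →5  S(add(add(S(add(SZ, Z)), mul(SZ, add(SSSZ, Z))), add(add(Z, SZ), add(Z, Z))))
  →6  S(add(S(add(add(SZ, Z), mul(SZ, add(SSSZ, Z)))), add(add(Z, SZ), add(Z, Z))))
  →7  S(S(add(add(add(SZ, Z), mul(SZ, add(SSSZ, Z))), add(add(Z, SZ), add(Z, Z)))))
  →8  S(S(add(add(S(add(Z, Z)), mul(SZ, add(SSSZ, Z))), add(add(Z, SZ), add(Z, Z)))))
  →9  S(S(add(S(add(add(Z, Z), mul(SZ, add(SSSZ, Z)))), add(add(Z, SZ), add(Z, Z)))))
  →10  S(S(S(add(add(add(Z, Z), mul(SZ, add(SSSZ, Z))), add(add(Z, SZ), add(Z, Z))))))
  →11  S(S(S(add(add(Z, mul(SZ, add(SSSZ, Z))), add(add(Z, SZ), add(Z, Z))))))
  →12  S(S(S(add(mul(SZ, add(SSSZ, Z)), add(add(Z, SZ), add(Z, Z))))))
  →13  S(S(S(add(add(add(SSSZ, Z), mul(Z, add(SSSZ, Z))), add(add(Z, SZ), add(Z, Z))))))
  →14  S(S(S(add(add(S(add(SSZ, Z)), mul(Z, add(SSSZ, Z))), add(add(Z, SZ), add(Z, Z))))))
  →15  S(S(S(add(S(add(add(SSZ, Z), mul(Z, add(SSSZ, Z)))), add(add(Z, SZ), add(Z, Z))))))
  →16  S(S(S(S(add(add(add(SSZ, Z), mul(Z, add(SSSZ, Z))), add(add(Z, SZ), add(Z, Z)))))))
  →17  S(S(S(S(add(add(S(add(SZ, Z)), mul(Z, add(SSSZ, Z))), add(add(Z, SZ), add(Z, Z)))))))
  →18  S(S(S(S(add(S(add(add(SZ, Z), mul(Z, add(SSSZ, Z)))), add(add(Z, SZ), add(Z, Z)))))))
  →19  S(S(S(S(S(add(add(add(SZ, Z), mul(Z, add(SSSZ, Z))), add(add(Z, SZ), add(Z, Z))))))))
  →20  S(S(S(S(S(add(add(S(add(Z, Z)), mul(Z, add(SSSZ, Z))), add(add(Z, SZ), add(Z, Z))))))))
  →21  S(S(S(S(S(add(S(add(add(Z, Z), mul(Z, add(SSSZ, Z)))), add(add(Z, SZ), add(Z, Z))))))))
  →22  S(S(S(S(S(S(add(add(add(Z, Z), mul(Z, add(SSSZ, Z))), add(add(Z, SZ), add(Z, Z)))))))))
  →23  S(S(S(S(S(S(add(add(Z, mul(Z, add(SSSZ, Z))), add(add(Z, SZ), add(Z, Z)))))))))
  →24  S(S(S(S(S(S(add(mul(Z, add(SSSZ, Z)), add(add(Z, SZ), add(Z, Z)))))))))

Answer: NO — after 24 steps the term is S(S(S(S(S(S(add(mul(Z, add(SSSZ, Z)), add(add(Z, SZ), add(Z, Z))))))))), not yet normal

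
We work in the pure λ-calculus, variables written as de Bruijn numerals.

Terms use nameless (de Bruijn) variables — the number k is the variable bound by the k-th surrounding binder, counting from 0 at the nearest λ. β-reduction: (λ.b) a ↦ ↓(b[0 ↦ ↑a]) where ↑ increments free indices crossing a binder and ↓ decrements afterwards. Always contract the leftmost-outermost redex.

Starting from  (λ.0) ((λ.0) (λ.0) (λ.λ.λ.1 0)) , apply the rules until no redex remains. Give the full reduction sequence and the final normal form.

Answer: normal form = λ.λ.λ.1 0  (in 3 steps)

Working:
  start: (λ.0) ((λ.0) (λ.0) (λ.λ.λ.1 0))
  [1] (λ.0) (λ.0) (λ.λ.λ.1 0)
  [2] (λ.0) (λ.λ.λ.1 0)
  [3] λ.λ.λ.1 0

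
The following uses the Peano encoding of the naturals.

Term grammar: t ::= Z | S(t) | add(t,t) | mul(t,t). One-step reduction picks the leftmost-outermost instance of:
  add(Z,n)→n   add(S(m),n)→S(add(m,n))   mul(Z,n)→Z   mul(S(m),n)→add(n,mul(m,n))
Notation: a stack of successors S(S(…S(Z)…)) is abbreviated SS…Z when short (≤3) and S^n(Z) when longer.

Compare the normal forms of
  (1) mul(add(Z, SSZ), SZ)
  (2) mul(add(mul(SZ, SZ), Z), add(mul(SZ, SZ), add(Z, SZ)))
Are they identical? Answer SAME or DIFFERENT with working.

Term A:
  start: mul(add(Z, SSZ), SZ)
  →1  mul(SSZ, SZ)
  →2  add(SZ, mul(SZ, SZ))
  →3  S(add(Z, mul(SZ, SZ)))
  →4  S(mul(SZ, SZ))
  →5  S(add(SZ, mul(Z, SZ)))
  →6  S(S(add(Z, mul(Z, SZ))))
  →7  S(S(mul(Z, SZ)))
  →8  SSZ

Term B:
  start: mul(add(mul(SZ, SZ), Z), add(mul(SZ, SZ), add(Z, SZ)))
  →1  mul(add(add(SZ, mul(Z, SZ)), Z), add(mul(SZ, SZ), add(Z, SZ)))
  →2  mul(add(S(add(Z, mul(Z, SZ))), Z), add(mul(SZ, SZ), add(Z, SZ)))
  →3  mul(S(add(add(Z, mul(Z, SZ)), Z)), add(mul(SZ, SZ), add(Z, SZ)))
  →4  add(add(mul(SZ, SZ), add(Z, SZ)), mul(add(add(Z, mul(Z, SZ)), Z), add(mul(SZ, SZ), add(Z, SZ))))
  →5  add(add(add(SZ, mul(Z, SZ)), add(Z, SZ)), mul(add(add(Z, mul(Z, SZ)), Z), add(mul(SZ, SZ), add(Z, SZ))))
  →6  add(add(S(add(Z, mul(Z, SZ))), add(Z, SZ)), mul(add(add(Z, mul(Z, SZ)), Z), add(mul(SZ, SZ), add(Z, SZ))))
  →7  add(S(add(add(Z, mul(Z, SZ)), add(Z, SZ))), mul(add(add(Z, mul(Z, SZ)), Z), add(mul(SZ, SZ), add(Z, SZ))))
  →8  S(add(add(add(Z, mul(Z, SZ)), add(Z, SZ)), mul(add(add(Z, mul(Z, SZ)), Z), add(mul(SZ, SZ), add(Z, SZ)))))
  →9  S(add(add(mul(Z, SZ), add(Z, SZ)), mul(add(add(Z, mul(Z, SZ)), Z), add(mul(SZ, SZ), add(Z, SZ)))))
  →10  S(add(add(Z, add(Z, SZ)), mul(add(add(Z, mul(Z, SZ)), Z), add(mul(SZ, SZ), add(Z, SZ)))))
  →11  S(add(add(Z, SZ), mul(add(add(Z, mul(Z, SZ)), Z), add(mul(SZ, SZ), add(Z, SZ)))))
  →12  S(add(SZ, mul(add(add(Z, mul(Z, SZ)), Z), add(mul(SZ, SZ), add(Z, SZ)))))
  →13  S(S(add(Z, mul(add(add(Z, mul(Z, SZ)), Z), add(mul(SZ, SZ), add(Z, SZ))))))
  →14  S(S(mul(add(add(Z, mul(Z, SZ)), Z), add(mul(SZ, SZ), add(Z, SZ)))))
  →15  S(S(mul(add(mul(Z, SZ), Z), add(mul(SZ, SZ), add(Z, SZ)))))
  →16  S(S(mul(add(Z, Z), add(mul(SZ, SZ), add(Z, SZ)))))
  →17  S(S(mul(Z, add(mul(SZ, SZ), add(Z, SZ)))))
  →18  SSZ

Answer: SAME — A ⇓ SSZ, B ⇓ SSZ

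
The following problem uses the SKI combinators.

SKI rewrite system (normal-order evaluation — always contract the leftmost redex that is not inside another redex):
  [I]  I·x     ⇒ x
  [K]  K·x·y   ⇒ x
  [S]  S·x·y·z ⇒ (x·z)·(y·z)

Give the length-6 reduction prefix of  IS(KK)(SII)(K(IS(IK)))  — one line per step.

Answer: after 6 steps: K(IS(IK))

Derivation:
  start: IS(KK)(SII)(K(IS(IK)))
  [1] S(KK)(SII)(K(IS(IK)))
  [2] KK(K(IS(IK)))(SII(K(IS(IK))))
  [3] K(SII(K(IS(IK))))
  [4] K(I(K(IS(IK)))(I(K(IS(IK)))))
  [5] K(K(IS(IK))(I(K(IS(IK)))))
  [6] K(IS(IK))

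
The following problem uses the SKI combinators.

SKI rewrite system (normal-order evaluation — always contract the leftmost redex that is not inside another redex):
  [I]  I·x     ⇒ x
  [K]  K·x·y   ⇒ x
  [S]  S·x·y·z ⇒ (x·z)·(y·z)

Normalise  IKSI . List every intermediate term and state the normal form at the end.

  start: IKSI
  step 1: KSI
  step 2: S

Answer: normal form = S  (in 2 steps)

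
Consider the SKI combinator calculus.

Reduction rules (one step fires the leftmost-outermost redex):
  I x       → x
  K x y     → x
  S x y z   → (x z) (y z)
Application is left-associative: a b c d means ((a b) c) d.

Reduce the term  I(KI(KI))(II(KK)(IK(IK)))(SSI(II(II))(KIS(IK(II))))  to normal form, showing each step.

Answer: normal form = KI  (in 17 steps)

Working:
  start: I(KI(KI))(II(KK)(IK(IK)))(SSI(II(II))(KIS(IK(II))))
  →1  KI(KI)(II(KK)(IK(IK)))(SSI(II(II))(KIS(IK(II))))
  →2  I(II(KK)(IK(IK)))(SSI(II(II))(KIS(IK(II))))
  →3  II(KK)(IK(IK))(SSI(II(II))(KIS(IK(II))))
  →4  I(KK)(IK(IK))(SSI(II(II))(KIS(IK(II))))
  →5  KK(IK(IK))(SSI(II(II))(KIS(IK(II))))
  →6  K(SSI(II(II))(KIS(IK(II))))
  →7  K(S(II(II))(I(II(II)))(KIS(IK(II))))
  →8  K(II(II)(KIS(IK(II)))(I(II(II))(KIS(IK(II)))))
  →9  K(I(II)(KIS(IK(II)))(I(II(II))(KIS(IK(II)))))
  →10  K(II(KIS(IK(II)))(I(II(II))(KIS(IK(II)))))
  →11  K(I(KIS(IK(II)))(I(II(II))(KIS(IK(II)))))
  →12  K(KIS(IK(II))(I(II(II))(KIS(IK(II)))))
  →13  K(I(IK(II))(I(II(II))(KIS(IK(II)))))
  →14  K(IK(II)(I(II(II))(KIS(IK(II)))))
  →15  K(K(II)(I(II(II))(KIS(IK(II)))))
  →16  K(II)
  →17  KI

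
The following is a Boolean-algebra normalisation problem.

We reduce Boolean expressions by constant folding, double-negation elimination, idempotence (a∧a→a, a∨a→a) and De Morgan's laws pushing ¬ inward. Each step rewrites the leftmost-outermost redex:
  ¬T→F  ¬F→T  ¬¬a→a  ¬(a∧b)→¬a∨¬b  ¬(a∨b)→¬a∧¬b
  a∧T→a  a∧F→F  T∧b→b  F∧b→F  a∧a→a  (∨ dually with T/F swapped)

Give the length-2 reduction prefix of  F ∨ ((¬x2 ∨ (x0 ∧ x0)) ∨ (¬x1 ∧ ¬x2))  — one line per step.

  start: F ∨ ((¬x2 ∨ (x0 ∧ x0)) ∨ (¬x1 ∧ ¬x2))
  [1] (¬x2 ∨ (x0 ∧ x0)) ∨ (¬x1 ∧ ¬x2)
  [2] (¬x2 ∨ x0) ∨ (¬x1 ∧ ¬x2)

Answer: after 2 steps: (¬x2 ∨ x0) ∨ (¬x1 ∧ ¬x2)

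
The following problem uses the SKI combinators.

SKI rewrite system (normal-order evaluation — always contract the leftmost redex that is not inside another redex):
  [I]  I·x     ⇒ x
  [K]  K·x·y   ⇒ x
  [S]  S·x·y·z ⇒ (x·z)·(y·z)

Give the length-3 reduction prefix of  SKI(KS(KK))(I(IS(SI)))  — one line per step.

Answer: after 3 steps: S(I(IS(SI)))

Working:
  start: SKI(KS(KK))(I(IS(SI)))
  [1] K(KS(KK))(I(KS(KK)))(I(IS(SI)))
  [2] KS(KK)(I(IS(SI)))
  [3] S(I(IS(SI)))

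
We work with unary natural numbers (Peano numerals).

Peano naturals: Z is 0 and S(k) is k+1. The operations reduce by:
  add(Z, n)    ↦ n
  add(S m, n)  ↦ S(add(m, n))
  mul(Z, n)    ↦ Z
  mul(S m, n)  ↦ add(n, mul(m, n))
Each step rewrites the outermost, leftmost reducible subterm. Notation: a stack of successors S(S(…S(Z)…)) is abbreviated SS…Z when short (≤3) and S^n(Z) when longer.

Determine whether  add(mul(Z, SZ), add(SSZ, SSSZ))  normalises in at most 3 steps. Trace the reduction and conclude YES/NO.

  start: add(mul(Z, SZ), add(SSZ, SSSZ))
  [1] add(Z, add(SSZ, SSSZ))
  [2] add(SSZ, SSSZ)
  [3] S(add(SZ, SSSZ))

Answer: NO — after 3 steps the term is S(add(SZ, SSSZ)), not yet normal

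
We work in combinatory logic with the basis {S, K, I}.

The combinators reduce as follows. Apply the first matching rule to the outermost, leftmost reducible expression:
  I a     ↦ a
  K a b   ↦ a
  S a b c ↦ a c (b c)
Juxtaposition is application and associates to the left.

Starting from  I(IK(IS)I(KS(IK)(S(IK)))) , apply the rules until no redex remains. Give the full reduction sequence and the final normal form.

  start: I(IK(IS)I(KS(IK)(S(IK))))
  →1  IK(IS)I(KS(IK)(S(IK)))
  →2  K(IS)I(KS(IK)(S(IK)))
  →3  IS(KS(IK)(S(IK)))
  →4  S(KS(IK)(S(IK)))
  →5  S(S(S(IK)))
  →6  S(S(SK))

Answer: normal form = S(S(SK))  (in 6 steps)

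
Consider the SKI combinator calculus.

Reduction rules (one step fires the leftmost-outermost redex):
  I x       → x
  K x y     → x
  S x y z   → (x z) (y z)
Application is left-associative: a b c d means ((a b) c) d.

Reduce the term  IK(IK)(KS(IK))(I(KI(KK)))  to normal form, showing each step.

Answer: normal form = KI  (in 5 steps)

Derivation:
  start: IK(IK)(KS(IK))(I(KI(KK)))
  step 1: K(IK)(KS(IK))(I(KI(KK)))
  step 2: IK(I(KI(KK)))
  step 3: K(I(KI(KK)))
  step 4: K(KI(KK))
  step 5: KI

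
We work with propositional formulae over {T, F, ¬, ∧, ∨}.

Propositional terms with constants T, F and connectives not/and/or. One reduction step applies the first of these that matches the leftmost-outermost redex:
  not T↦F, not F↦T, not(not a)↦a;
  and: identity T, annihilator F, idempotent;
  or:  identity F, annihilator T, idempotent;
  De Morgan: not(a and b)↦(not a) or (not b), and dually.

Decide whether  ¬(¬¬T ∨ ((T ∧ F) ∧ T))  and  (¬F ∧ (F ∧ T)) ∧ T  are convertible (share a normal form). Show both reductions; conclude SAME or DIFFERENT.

Answer: SAME — A ⇓ F, B ⇓ F

Working:
Term A:
  start: ¬(¬¬T ∨ ((T ∧ F) ∧ T))
  →1  ¬¬¬T ∧ ¬((T ∧ F) ∧ T)
  →2  ¬T ∧ ¬((T ∧ F) ∧ T)
  →3  F ∧ ¬((T ∧ F) ∧ T)
  →4  F

Term B:
  start: (¬F ∧ (F ∧ T)) ∧ T
  →1  ¬F ∧ (F ∧ T)
  →2  T ∧ (F ∧ T)
  →3  F ∧ T
  →4  F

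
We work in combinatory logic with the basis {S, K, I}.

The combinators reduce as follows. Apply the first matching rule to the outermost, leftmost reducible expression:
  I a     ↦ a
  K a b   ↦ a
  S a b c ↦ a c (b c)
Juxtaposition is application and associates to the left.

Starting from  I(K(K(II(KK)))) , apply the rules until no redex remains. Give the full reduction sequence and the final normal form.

Answer: normal form = K(K(KK))  (in 3 steps)

Derivation:
  start: I(K(K(II(KK))))
  [1] K(K(II(KK)))
  [2] K(K(I(KK)))
  [3] K(K(KK))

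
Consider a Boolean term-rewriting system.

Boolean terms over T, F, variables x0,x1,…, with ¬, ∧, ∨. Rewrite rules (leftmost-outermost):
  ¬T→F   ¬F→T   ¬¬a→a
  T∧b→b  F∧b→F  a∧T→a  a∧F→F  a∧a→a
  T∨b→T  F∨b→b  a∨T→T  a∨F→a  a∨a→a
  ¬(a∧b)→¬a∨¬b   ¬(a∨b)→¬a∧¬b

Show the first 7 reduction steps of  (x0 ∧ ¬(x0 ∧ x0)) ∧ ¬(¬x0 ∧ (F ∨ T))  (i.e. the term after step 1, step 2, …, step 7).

Answer: after 7 steps: (x0 ∧ ¬x0) ∧ (x0 ∨ ¬T)

Working:
  start: (x0 ∧ ¬(x0 ∧ x0)) ∧ ¬(¬x0 ∧ (F ∨ T))
  step 1: (x0 ∧ (¬x0 ∨ ¬x0)) ∧ ¬(¬x0 ∧ (F ∨ T))
  step 2: (x0 ∧ ¬x0) ∧ ¬(¬x0 ∧ (F ∨ T))
  step 3: (x0 ∧ ¬x0) ∧ (¬¬x0 ∨ ¬(F ∨ T))
  step 4: (x0 ∧ ¬x0) ∧ (x0 ∨ ¬(F ∨ T))
  step 5: (x0 ∧ ¬x0) ∧ (x0 ∨ (¬F ∧ ¬T))
  step 6: (x0 ∧ ¬x0) ∧ (x0 ∨ (T ∧ ¬T))
  step 7: (x0 ∧ ¬x0) ∧ (x0 ∨ ¬T)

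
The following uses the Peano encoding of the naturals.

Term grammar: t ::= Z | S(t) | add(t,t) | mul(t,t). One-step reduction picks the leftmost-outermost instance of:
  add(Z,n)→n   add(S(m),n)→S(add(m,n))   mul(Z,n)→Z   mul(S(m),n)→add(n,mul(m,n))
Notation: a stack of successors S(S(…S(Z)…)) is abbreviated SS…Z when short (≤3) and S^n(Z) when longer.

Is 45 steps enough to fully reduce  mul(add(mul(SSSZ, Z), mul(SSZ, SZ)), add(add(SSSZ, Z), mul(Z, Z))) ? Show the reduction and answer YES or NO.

  start: mul(add(mul(SSSZ, Z), mul(SSZ, SZ)), add(add(SSSZ, Z), mul(Z, Z)))
  step 1: mul(add(add(Z, mul(SSZ, Z)), mul(SSZ, SZ)), add(add(SSSZ, Z), mul(Z, Z)))
  step 2: mul(add(mul(SSZ, Z), mul(SSZ, SZ)), add(add(SSSZ, Z), mul(Z, Z)))
  step 3: mul(add(add(Z, mul(SZ, Z)), mul(SSZ, SZ)), add(add(SSSZ, Z), mul(Z, Z)))
  step 4: mul(add(mul(SZ, Z), mul(SSZ, SZ)), add(add(SSSZ, Z), mul(Z, Z)))
  step 5: mul(add(add(Z, mul(Z, Z)), mul(SSZ, SZ)), add(add(SSSZ, Z), mul(Z, Z)))
  step 6: mul(add(mul(Z, Z), mul(SSZ, SZ)), add(add(SSSZ, Z), mul(Z, Z)))
  step 7: mul(add(Z, mul(SSZ, SZ)), add(add(SSSZ, Z), mul(Z, Z)))
  step 8: mul(mul(SSZ, SZ), add(add(SSSZ, Z), mul(Z, Z)))
  step 9: mul(add(SZ, mul(SZ, SZ)), add(add(SSSZ, Z), mul(Z, Z)))
  step 10: mul(S(add(Z, mul(SZ, SZ))), add(add(SSSZ, Z), mul(Z, Z)))
  step 11: add(add(add(SSSZ, Z), mul(Z, Z)), mul(add(Z, mul(SZ, SZ)), add(add(SSSZ, Z), mul(Z, Z))))
  step 12: add(add(S(add(SSZ, Z)), mul(Z, Z)), mul(add(Z, mul(SZ, SZ)), add(add(SSSZ, Z), mul(Z, Z))))
  step 13: add(S(add(add(SSZ, Z), mul(Z, Z))), mul(add(Z, mul(SZ, SZ)), add(add(SSSZ, Z), mul(Z, Z))))
  step 14: S(add(add(add(SSZ, Z), mul(Z, Z)), mul(add(Z, mul(SZ, SZ)), add(add(SSSZ, Z), mul(Z, Z)))))
  step 15: S(add(add(S(add(SZ, Z)), mul(Z, Z)), mul(add(Z, mul(SZ, SZ)), add(add(SSSZ, Z), mul(Z, Z)))))
  step 16: S(add(S(add(add(SZ, Z), mul(Z, Z))), mul(add(Z, mul(SZ, SZ)), add(add(SSSZ, Z), mul(Z, Z)))))
  step 17: S(S(add(add(add(SZ, Z), mul(Z, Z)), mul(add(Z, mul(SZ, SZ)), add(add(SSSZ, Z), mul(Z, Z))))))
  step 18: S(S(add(add(S(add(Z, Z)), mul(Z, Z)), mul(add(Z, mul(SZ, SZ)), add(add(SSSZ, Z), mul(Z, Z))))))
  step 19: S(S(add(S(add(add(Z, Z), mul(Z, Z))), mul(add(Z, mul(SZ, SZ)), add(add(SSSZ, Z), mul(Z, Z))))))
  step 20: S(S(S(add(add(add(Z, Z), mul(Z, Z)), mul(add(Z, mul(SZ, SZ)), add(add(SSSZ, Z), mul(Z, Z)))))))
  step 21: S(S(S(add(add(Z, mul(Z, Z)), mul(add(Z, mul(SZ, SZ)), add(add(SSSZ, Z), mul(Z, Z)))))))
  step 22: S(S(S(add(mul(Z, Z), mul(add(Z, mul(SZ, SZ)), add(add(SSSZ, Z), mul(Z, Z)))))))
  step 23: S(S(S(add(Z, mul(add(Z, mul(SZ, SZ)), add(add(SSSZ, Z), mul(Z, Z)))))))
  step 24: S(S(S(mul(add(Z, mul(SZ, SZ)), add(add(SSSZ, Z), mul(Z, Z))))))
  step 25: S(S(S(mul(mul(SZ, SZ), add(add(SSSZ, Z), mul(Z, Z))))))
  step 26: S(S(S(mul(add(SZ, mul(Z, SZ)), add(add(SSSZ, Z), mul(Z, Z))))))
  step 27: S(S(S(mul(S(add(Z, mul(Z, SZ))), add(add(SSSZ, Z), mul(Z, Z))))))
  step 28: S(S(S(add(add(add(SSSZ, Z), mul(Z, Z)), mul(add(Z, mul(Z, SZ)), add(add(SSSZ, Z), mul(Z, Z)))))))
  step 29: S(S(S(add(add(S(add(SSZ, Z)), mul(Z, Z)), mul(add(Z, mul(Z, SZ)), add(add(SSSZ, Z), mul(Z, Z)))))))
  step 30: S(S(S(add(S(add(add(SSZ, Z), mul(Z, Z))), mul(add(Z, mul(Z, SZ)), add(add(SSSZ, Z), mul(Z, Z)))))))
  step 31: S(S(S(S(add(add(add(SSZ, Z), mul(Z, Z)), mul(add(Z, mul(Z, SZ)), add(add(SSSZ, Z), mul(Z, Z))))))))
  step 32: S(S(S(S(add(add(S(add(SZ, Z)), mul(Z, Z)), mul(add(Z, mul(Z, SZ)), add(add(SSSZ, Z), mul(Z, Z))))))))
  step 33: S(S(S(S(add(S(add(add(SZ, Z), mul(Z, Z))), mul(add(Z, mul(Z, SZ)), add(add(SSSZ, Z), mul(Z, Z))))))))
  step 34: S(S(S(S(S(add(add(add(SZ, Z), mul(Z, Z)), mul(add(Z, mul(Z, SZ)), add(add(SSSZ, Z), mul(Z, Z)))))))))
  step 35: S(S(S(S(S(add(add(S(add(Z, Z)), mul(Z, Z)), mul(add(Z, mul(Z, SZ)), add(add(SSSZ, Z), mul(Z, Z)))))))))
  step 36: S(S(S(S(S(add(S(add(add(Z, Z), mul(Z, Z))), mul(add(Z, mul(Z, SZ)), add(add(SSSZ, Z), mul(Z, Z)))))))))
  step 37: S(S(S(S(S(S(add(add(add(Z, Z), mul(Z, Z)), mul(add(Z, mul(Z, SZ)), add(add(SSSZ, Z), mul(Z, Z))))))))))
  step 38: S(S(S(S(S(S(add(add(Z, mul(Z, Z)), mul(add(Z, mul(Z, SZ)), add(add(SSSZ, Z), mul(Z, Z))))))))))
  step 39: S(S(S(S(S(S(add(mul(Z, Z), mul(add(Z, mul(Z, SZ)), add(add(SSSZ, Z), mul(Z, Z))))))))))
  step 40: S(S(S(S(S(S(add(Z, mul(add(Z, mul(Z, SZ)), add(add(SSSZ, Z), mul(Z, Z))))))))))
  step 41: S(S(S(S(S(S(mul(add(Z, mul(Z, SZ)), add(add(SSSZ, Z), mul(Z, Z)))))))))
  step 42: S(S(S(S(S(S(mul(mul(Z, SZ), add(add(SSSZ, Z), mul(Z, Z)))))))))
  step 43: S(S(S(S(S(S(mul(Z, add(add(SSSZ, Z), mul(Z, Z)))))))))
  step 44: S^6(Z)

Answer: YES — reaches normal form S^6(Z) in 44 ≤ 45 steps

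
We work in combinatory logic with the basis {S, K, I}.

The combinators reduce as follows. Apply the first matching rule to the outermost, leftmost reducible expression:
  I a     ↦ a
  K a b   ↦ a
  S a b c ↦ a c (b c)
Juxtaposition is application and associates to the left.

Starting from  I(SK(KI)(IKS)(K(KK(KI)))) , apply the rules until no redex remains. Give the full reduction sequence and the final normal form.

  start: I(SK(KI)(IKS)(K(KK(KI))))
  [1] SK(KI)(IKS)(K(KK(KI)))
  [2] K(IKS)(KI(IKS))(K(KK(KI)))
  [3] IKS(K(KK(KI)))
  [4] KS(K(KK(KI)))
  [5] S

Answer: normal form = S  (in 5 steps)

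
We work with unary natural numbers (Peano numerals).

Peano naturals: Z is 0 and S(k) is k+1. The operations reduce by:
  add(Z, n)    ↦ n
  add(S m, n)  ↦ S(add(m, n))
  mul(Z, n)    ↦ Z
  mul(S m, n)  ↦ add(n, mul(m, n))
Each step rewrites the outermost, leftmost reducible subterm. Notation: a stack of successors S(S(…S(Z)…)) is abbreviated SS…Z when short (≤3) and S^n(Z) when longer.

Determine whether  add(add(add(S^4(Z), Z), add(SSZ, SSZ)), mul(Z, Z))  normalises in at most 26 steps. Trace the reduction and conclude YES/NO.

  start: add(add(add(S^4(Z), Z), add(SSZ, SSZ)), mul(Z, Z))
  →1  add(add(S(add(SSSZ, Z)), add(SSZ, SSZ)), mul(Z, Z))
  →2  add(S(add(add(SSSZ, Z), add(SSZ, SSZ))), mul(Z, Z))
  →3  S(add(add(add(SSSZ, Z), add(SSZ, SSZ)), mul(Z, Z)))
  →4  S(add(add(S(add(SSZ, Z)), add(SSZ, SSZ)), mul(Z, Z)))
  →5  S(add(S(add(add(SSZ, Z), add(SSZ, SSZ))), mul(Z, Z)))
  →6  S(S(add(add(add(SSZ, Z), add(SSZ, SSZ)), mul(Z, Z))))
  →7  S(S(add(add(S(add(SZ, Z)), add(SSZ, SSZ)), mul(Z, Z))))
  →8  S(S(add(S(add(add(SZ, Z), add(SSZ, SSZ))), mul(Z, Z))))
  →9  S(S(S(add(add(add(SZ, Z), add(SSZ, SSZ)), mul(Z, Z)))))
  →10  S(S(S(add(add(S(add(Z, Z)), add(SSZ, SSZ)), mul(Z, Z)))))
  →11  S(S(S(add(S(add(add(Z, Z), add(SSZ, SSZ))), mul(Z, Z)))))
  →12  S(S(S(S(add(add(add(Z, Z), add(SSZ, SSZ)), mul(Z, Z))))))
  →13  S(S(S(S(add(add(Z, add(SSZ, SSZ)), mul(Z, Z))))))
  →14  S(S(S(S(add(add(SSZ, SSZ), mul(Z, Z))))))
  →15  S(S(S(S(add(S(add(SZ, SSZ)), mul(Z, Z))))))
  →16  S(S(S(S(S(add(add(SZ, SSZ), mul(Z, Z)))))))
  →17  S(S(S(S(S(add(S(add(Z, SSZ)), mul(Z, Z)))))))
  →18  S(S(S(S(S(S(add(add(Z, SSZ), mul(Z, Z))))))))
  →19  S(S(S(S(S(S(add(SSZ, mul(Z, Z))))))))
  →20  S(S(S(S(S(S(S(add(SZ, mul(Z, Z)))))))))
  →21  S(S(S(S(S(S(S(S(add(Z, mul(Z, Z))))))))))
  →22  S(S(S(S(S(S(S(S(mul(Z, Z)))))))))
  →23  S^8(Z)

Answer: YES — reaches normal form S^8(Z) in 23 ≤ 26 steps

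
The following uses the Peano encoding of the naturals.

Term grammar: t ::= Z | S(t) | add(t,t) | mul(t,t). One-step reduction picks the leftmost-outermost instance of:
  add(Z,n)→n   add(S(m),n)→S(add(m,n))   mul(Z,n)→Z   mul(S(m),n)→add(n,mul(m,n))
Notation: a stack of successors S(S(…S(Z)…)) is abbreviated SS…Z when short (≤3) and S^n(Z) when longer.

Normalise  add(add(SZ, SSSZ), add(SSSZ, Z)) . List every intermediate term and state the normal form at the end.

Answer: normal form = S^7(Z)  (in 11 steps)

Derivation:
  start: add(add(SZ, SSSZ), add(SSSZ, Z))
  [1] add(S(add(Z, SSSZ)), add(SSSZ, Z))
  [2] S(add(add(Z, SSSZ), add(SSSZ, Z)))
  [3] S(add(SSSZ, add(SSSZ, Z)))
  [4] S(S(add(SSZ, add(SSSZ, Z))))
  [5] S(S(S(add(SZ, add(SSSZ, Z)))))
  [6] S(S(S(S(add(Z, add(SSSZ, Z))))))
  [7] S(S(S(S(add(SSSZ, Z)))))
  [8] S(S(S(S(S(add(SSZ, Z))))))
  [9] S(S(S(S(S(S(add(SZ, Z)))))))
  [10] S(S(S(S(S(S(S(add(Z, Z))))))))
  [11] S^7(Z)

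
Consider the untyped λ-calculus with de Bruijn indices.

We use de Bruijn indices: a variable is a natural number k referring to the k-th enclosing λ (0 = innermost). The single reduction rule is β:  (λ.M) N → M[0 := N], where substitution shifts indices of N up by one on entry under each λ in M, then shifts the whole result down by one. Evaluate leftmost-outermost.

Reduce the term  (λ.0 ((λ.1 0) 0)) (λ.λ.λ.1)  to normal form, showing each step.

Answer: normal form = λ.λ.1  (in 2 steps)

Reduction:
  start: (λ.0 ((λ.1 0) 0)) (λ.λ.λ.1)
  →1  (λ.λ.λ.1) ((λ.(λ.λ.λ.1) 0) (λ.λ.λ.1))
  →2  λ.λ.1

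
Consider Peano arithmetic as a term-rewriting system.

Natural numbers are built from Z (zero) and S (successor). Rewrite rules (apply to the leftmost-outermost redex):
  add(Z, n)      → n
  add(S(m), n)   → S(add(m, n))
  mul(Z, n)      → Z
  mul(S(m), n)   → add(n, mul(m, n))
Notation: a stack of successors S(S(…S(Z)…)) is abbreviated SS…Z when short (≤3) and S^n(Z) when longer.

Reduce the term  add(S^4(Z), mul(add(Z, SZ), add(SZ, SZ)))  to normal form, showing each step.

  start: add(S^4(Z), mul(add(Z, SZ), add(SZ, SZ)))
  →1  S(add(SSSZ, mul(add(Z, SZ), add(SZ, SZ))))
  →2  S(S(add(SSZ, mul(add(Z, SZ), add(SZ, SZ)))))
  →3  S(S(S(add(SZ, mul(add(Z, SZ), add(SZ, SZ))))))
  →4  S(S(S(S(add(Z, mul(add(Z, SZ), add(SZ, SZ)))))))
  →5  S(S(S(S(mul(add(Z, SZ), add(SZ, SZ))))))
  →6  S(S(S(S(mul(SZ, add(SZ, SZ))))))
  →7  S(S(S(S(add(add(SZ, SZ), mul(Z, add(SZ, SZ)))))))
  →8  S(S(S(S(add(S(add(Z, SZ)), mul(Z, add(SZ, SZ)))))))
  →9  S(S(S(S(S(add(add(Z, SZ), mul(Z, add(SZ, SZ))))))))
  →10  S(S(S(S(S(add(SZ, mul(Z, add(SZ, SZ))))))))
  →11  S(S(S(S(S(S(add(Z, mul(Z, add(SZ, SZ)))))))))
  →12  S(S(S(S(S(S(mul(Z, add(SZ, SZ))))))))
  →13  S^6(Z)

Answer: normal form = S^6(Z)  (in 13 steps)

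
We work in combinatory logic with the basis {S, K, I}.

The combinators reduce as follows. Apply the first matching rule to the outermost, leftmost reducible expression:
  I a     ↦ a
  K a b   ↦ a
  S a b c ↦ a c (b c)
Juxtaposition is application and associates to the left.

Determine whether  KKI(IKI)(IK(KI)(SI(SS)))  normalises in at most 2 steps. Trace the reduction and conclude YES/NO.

Answer: NO — after 2 steps the term is IKI, not yet normal

Working:
  start: KKI(IKI)(IK(KI)(SI(SS)))
  →1  K(IKI)(IK(KI)(SI(SS)))
  →2  IKI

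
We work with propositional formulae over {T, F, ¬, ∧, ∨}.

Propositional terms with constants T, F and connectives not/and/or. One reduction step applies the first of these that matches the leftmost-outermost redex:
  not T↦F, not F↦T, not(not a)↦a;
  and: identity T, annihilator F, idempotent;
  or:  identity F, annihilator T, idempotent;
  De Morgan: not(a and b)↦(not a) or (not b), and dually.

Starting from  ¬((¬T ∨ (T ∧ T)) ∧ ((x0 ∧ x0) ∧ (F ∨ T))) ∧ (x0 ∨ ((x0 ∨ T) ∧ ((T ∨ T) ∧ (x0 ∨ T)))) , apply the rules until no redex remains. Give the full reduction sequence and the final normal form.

  start: ¬((¬T ∨ (T ∧ T)) ∧ ((x0 ∧ x0) ∧ (F ∨ T))) ∧ (x0 ∨ ((x0 ∨ T) ∧ ((T ∨ T) ∧ (x0 ∨ T))))
  [1] (¬(¬T ∨ (T ∧ T)) ∨ ¬((x0 ∧ x0) ∧ (F ∨ T))) ∧ (x0 ∨ ((x0 ∨ T) ∧ ((T ∨ T) ∧ (x0 ∨ T))))
  [2] ((¬¬T ∧ ¬(T ∧ T)) ∨ ¬((x0 ∧ x0) ∧ (F ∨ T))) ∧ (x0 ∨ ((x0 ∨ T) ∧ ((T ∨ T) ∧ (x0 ∨ T))))
  [3] ((T ∧ ¬(T ∧ T)) ∨ ¬((x0 ∧ x0) ∧ (F ∨ T))) ∧ (x0 ∨ ((x0 ∨ T) ∧ ((T ∨ T) ∧ (x0 ∨ T))))
  [4] (¬(T ∧ T) ∨ ¬((x0 ∧ x0) ∧ (F ∨ T))) ∧ (x0 ∨ ((x0 ∨ T) ∧ ((T ∨ T) ∧ (x0 ∨ T))))
  [5] ((¬T ∨ ¬T) ∨ ¬((x0 ∧ x0) ∧ (F ∨ T))) ∧ (x0 ∨ ((x0 ∨ T) ∧ ((T ∨ T) ∧ (x0 ∨ T))))
  [6] (¬T ∨ ¬((x0 ∧ x0) ∧ (F ∨ T))) ∧ (x0 ∨ ((x0 ∨ T) ∧ ((T ∨ T) ∧ (x0 ∨ T))))
  [7] (F ∨ ¬((x0 ∧ x0) ∧ (F ∨ T))) ∧ (x0 ∨ ((x0 ∨ T) ∧ ((T ∨ T) ∧ (x0 ∨ T))))
  [8] ¬((x0 ∧ x0) ∧ (F ∨ T)) ∧ (x0 ∨ ((x0 ∨ T) ∧ ((T ∨ T) ∧ (x0 ∨ T))))
  [9] (¬(x0 ∧ x0) ∨ ¬(F ∨ T)) ∧ (x0 ∨ ((x0 ∨ T) ∧ ((T ∨ T) ∧ (x0 ∨ T))))
  [10] ((¬x0 ∨ ¬x0) ∨ ¬(F ∨ T)) ∧ (x0 ∨ ((x0 ∨ T) ∧ ((T ∨ T) ∧ (x0 ∨ T))))
  [11] (¬x0 ∨ ¬(F ∨ T)) ∧ (x0 ∨ ((x0 ∨ T) ∧ ((T ∨ T) ∧ (x0 ∨ T))))
  [12] (¬x0 ∨ (¬F ∧ ¬T)) ∧ (x0 ∨ ((x0 ∨ T) ∧ ((T ∨ T) ∧ (x0 ∨ T))))
  [13] (¬x0 ∨ (T ∧ ¬T)) ∧ (x0 ∨ ((x0 ∨ T) ∧ ((T ∨ T) ∧ (x0 ∨ T))))
  [14] (¬x0 ∨ ¬T) ∧ (x0 ∨ ((x0 ∨ T) ∧ ((T ∨ T) ∧ (x0 ∨ T))))
  [15] (¬x0 ∨ F) ∧ (x0 ∨ ((x0 ∨ T) ∧ ((T ∨ T) ∧ (x0 ∨ T))))
  [16] ¬x0 ∧ (x0 ∨ ((x0 ∨ T) ∧ ((T ∨ T) ∧ (x0 ∨ T))))
  [17] ¬x0 ∧ (x0 ∨ (T ∧ ((T ∨ T) ∧ (x0 ∨ T))))
  [18] ¬x0 ∧ (x0 ∨ ((T ∨ T) ∧ (x0 ∨ T)))
  [19] ¬x0 ∧ (x0 ∨ (T ∧ (x0 ∨ T)))
  [20] ¬x0 ∧ (x0 ∨ (x0 ∨ T))
  [21] ¬x0 ∧ (x0 ∨ T)
  [22] ¬x0 ∧ T
  [23] ¬x0

Answer: normal form = ¬x0  (in 23 steps)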